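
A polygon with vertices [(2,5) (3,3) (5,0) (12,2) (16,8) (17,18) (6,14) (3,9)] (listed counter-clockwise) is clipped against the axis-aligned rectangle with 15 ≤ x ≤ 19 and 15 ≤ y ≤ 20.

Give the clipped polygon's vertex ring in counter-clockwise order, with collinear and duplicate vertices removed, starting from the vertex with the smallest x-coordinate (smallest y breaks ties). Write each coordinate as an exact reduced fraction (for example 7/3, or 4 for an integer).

Clipped polygon: [(15,15) (167/10,15) (17,18) (15,190/11)]

1. After x ≥ 15: [(15,13/2) (16,8) (17,18) (15,190/11)]
2. After x ≤ 19: [(15,13/2) (16,8) (17,18) (15,190/11)]
3. After y ≥ 15: [(15,15) (167/10,15) (17,18) (15,190/11)]
4. After y ≤ 20: [(15,15) (167/10,15) (17,18) (15,190/11)]
5. Canonical ring: [(15,15) (167/10,15) (17,18) (15,190/11)]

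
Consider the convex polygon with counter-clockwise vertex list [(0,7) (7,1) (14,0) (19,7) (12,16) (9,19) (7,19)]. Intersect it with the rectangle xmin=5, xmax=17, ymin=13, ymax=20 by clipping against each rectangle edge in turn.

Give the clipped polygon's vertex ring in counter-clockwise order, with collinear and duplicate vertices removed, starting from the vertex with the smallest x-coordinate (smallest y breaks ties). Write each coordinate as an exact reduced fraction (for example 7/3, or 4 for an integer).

Clipped polygon: [(5,13) (43/3,13) (12,16) (9,19) (7,19) (5,109/7)]

1. After x ≥ 5: [(5,109/7) (5,19/7) (7,1) (14,0) (19,7) (12,16) (9,19) (7,19)]
2. After x ≤ 17: [(5,109/7) (5,19/7) (7,1) (14,0) (17,21/5) (17,67/7) (12,16) (9,19) (7,19)]
3. After y ≥ 13: [(5,109/7) (5,13) (43/3,13) (12,16) (9,19) (7,19)]
4. After y ≤ 20: [(5,109/7) (5,13) (43/3,13) (12,16) (9,19) (7,19)]
5. Canonical ring: [(5,13) (43/3,13) (12,16) (9,19) (7,19) (5,109/7)]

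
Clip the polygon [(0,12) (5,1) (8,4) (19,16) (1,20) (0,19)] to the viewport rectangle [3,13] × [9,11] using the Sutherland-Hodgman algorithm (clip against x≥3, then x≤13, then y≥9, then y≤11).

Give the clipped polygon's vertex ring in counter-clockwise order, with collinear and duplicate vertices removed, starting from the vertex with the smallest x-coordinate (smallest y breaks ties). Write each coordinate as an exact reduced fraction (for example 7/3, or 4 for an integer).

Clipped polygon: [(3,9) (151/12,9) (13,104/11) (13,11) (3,11)]

1. After x ≥ 3: [(3,27/5) (5,1) (8,4) (19,16) (3,176/9)]
2. After x ≤ 13: [(3,27/5) (5,1) (8,4) (13,104/11) (13,52/3) (3,176/9)]
3. After y ≥ 9: [(3,9) (151/12,9) (13,104/11) (13,52/3) (3,176/9)]
4. After y ≤ 11: [(3,11) (3,9) (151/12,9) (13,104/11) (13,11)]
5. Canonical ring: [(3,9) (151/12,9) (13,104/11) (13,11) (3,11)]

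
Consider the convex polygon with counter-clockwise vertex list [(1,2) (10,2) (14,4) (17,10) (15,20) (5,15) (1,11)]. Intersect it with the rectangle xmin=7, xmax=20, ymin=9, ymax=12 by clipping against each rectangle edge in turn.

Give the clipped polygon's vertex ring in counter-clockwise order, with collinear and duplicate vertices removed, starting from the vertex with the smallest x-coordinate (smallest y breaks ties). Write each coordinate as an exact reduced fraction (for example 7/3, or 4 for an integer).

1. After x ≥ 7: [(7,2) (10,2) (14,4) (17,10) (15,20) (7,16)]
2. After x ≤ 20: [(7,2) (10,2) (14,4) (17,10) (15,20) (7,16)]
3. After y ≥ 9: [(7,9) (33/2,9) (17,10) (15,20) (7,16)]
4. After y ≤ 12: [(7,12) (7,9) (33/2,9) (17,10) (83/5,12)]
5. Canonical ring: [(7,9) (33/2,9) (17,10) (83/5,12) (7,12)]

Clipped polygon: [(7,9) (33/2,9) (17,10) (83/5,12) (7,12)]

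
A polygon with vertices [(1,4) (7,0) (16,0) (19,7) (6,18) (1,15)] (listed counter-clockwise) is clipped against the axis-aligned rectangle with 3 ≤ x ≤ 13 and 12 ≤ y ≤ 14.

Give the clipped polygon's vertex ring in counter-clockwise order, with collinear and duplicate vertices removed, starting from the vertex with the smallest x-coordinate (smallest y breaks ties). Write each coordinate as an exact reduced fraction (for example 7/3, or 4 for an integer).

1. After x ≥ 3: [(3,8/3) (7,0) (16,0) (19,7) (6,18) (3,81/5)]
2. After x ≤ 13: [(3,8/3) (7,0) (13,0) (13,157/13) (6,18) (3,81/5)]
3. After y ≥ 12: [(3,12) (13,12) (13,157/13) (6,18) (3,81/5)]
4. After y ≤ 14: [(3,14) (3,12) (13,12) (13,157/13) (118/11,14)]
5. Canonical ring: [(3,12) (13,12) (13,157/13) (118/11,14) (3,14)]

Clipped polygon: [(3,12) (13,12) (13,157/13) (118/11,14) (3,14)]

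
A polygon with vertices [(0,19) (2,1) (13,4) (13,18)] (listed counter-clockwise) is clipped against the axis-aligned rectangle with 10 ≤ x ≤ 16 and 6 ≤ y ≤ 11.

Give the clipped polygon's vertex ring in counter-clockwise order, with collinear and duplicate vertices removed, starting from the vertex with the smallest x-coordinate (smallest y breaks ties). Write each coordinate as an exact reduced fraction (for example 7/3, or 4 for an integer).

1. After x ≥ 10: [(10,237/13) (10,35/11) (13,4) (13,18)]
2. After x ≤ 16: [(10,237/13) (10,35/11) (13,4) (13,18)]
3. After y ≥ 6: [(10,237/13) (10,6) (13,6) (13,18)]
4. After y ≤ 11: [(10,11) (10,6) (13,6) (13,11)]
5. Canonical ring: [(10,6) (13,6) (13,11) (10,11)]

Clipped polygon: [(10,6) (13,6) (13,11) (10,11)]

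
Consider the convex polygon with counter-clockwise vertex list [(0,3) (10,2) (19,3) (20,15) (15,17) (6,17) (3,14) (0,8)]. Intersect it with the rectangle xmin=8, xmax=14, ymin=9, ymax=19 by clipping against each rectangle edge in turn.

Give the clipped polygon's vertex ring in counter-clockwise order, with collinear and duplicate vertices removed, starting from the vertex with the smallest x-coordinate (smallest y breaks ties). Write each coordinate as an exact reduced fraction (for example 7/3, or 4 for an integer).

1. After x ≥ 8: [(8,11/5) (10,2) (19,3) (20,15) (15,17) (8,17)]
2. After x ≤ 14: [(8,11/5) (10,2) (14,22/9) (14,17) (8,17)]
3. After y ≥ 9: [(8,9) (14,9) (14,17) (8,17)]
4. After y ≤ 19: [(8,9) (14,9) (14,17) (8,17)]
5. Canonical ring: [(8,9) (14,9) (14,17) (8,17)]

Clipped polygon: [(8,9) (14,9) (14,17) (8,17)]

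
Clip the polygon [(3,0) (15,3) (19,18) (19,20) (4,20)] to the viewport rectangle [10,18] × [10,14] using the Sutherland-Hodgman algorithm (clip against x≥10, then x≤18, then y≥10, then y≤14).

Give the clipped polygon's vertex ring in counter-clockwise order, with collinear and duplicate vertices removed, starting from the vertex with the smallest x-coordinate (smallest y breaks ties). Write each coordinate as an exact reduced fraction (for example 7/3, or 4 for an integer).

Clipped polygon: [(10,10) (253/15,10) (269/15,14) (10,14)]

1. After x ≥ 10: [(10,7/4) (15,3) (19,18) (19,20) (10,20)]
2. After x ≤ 18: [(10,7/4) (15,3) (18,57/4) (18,20) (10,20)]
3. After y ≥ 10: [(10,10) (253/15,10) (18,57/4) (18,20) (10,20)]
4. After y ≤ 14: [(10,14) (10,10) (253/15,10) (269/15,14)]
5. Canonical ring: [(10,10) (253/15,10) (269/15,14) (10,14)]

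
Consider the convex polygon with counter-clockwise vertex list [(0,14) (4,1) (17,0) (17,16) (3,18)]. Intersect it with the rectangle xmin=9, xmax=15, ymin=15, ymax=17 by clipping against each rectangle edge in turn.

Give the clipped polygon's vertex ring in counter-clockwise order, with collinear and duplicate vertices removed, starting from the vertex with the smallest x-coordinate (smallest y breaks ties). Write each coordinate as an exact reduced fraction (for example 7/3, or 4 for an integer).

1. After x ≥ 9: [(9,8/13) (17,0) (17,16) (9,120/7)]
2. After x ≤ 15: [(9,8/13) (15,2/13) (15,114/7) (9,120/7)]
3. After y ≥ 15: [(9,15) (15,15) (15,114/7) (9,120/7)]
4. After y ≤ 17: [(9,17) (9,15) (15,15) (15,114/7) (10,17)]
5. Canonical ring: [(9,15) (15,15) (15,114/7) (10,17) (9,17)]

Clipped polygon: [(9,15) (15,15) (15,114/7) (10,17) (9,17)]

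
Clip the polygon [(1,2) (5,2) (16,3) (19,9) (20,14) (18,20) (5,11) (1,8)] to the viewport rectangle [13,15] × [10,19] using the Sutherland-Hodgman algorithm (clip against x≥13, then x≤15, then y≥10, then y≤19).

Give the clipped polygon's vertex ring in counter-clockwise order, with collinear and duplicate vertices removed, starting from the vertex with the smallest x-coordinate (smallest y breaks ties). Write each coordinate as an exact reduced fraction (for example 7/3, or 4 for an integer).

1. After x ≥ 13: [(13,30/11) (16,3) (19,9) (20,14) (18,20) (13,215/13)]
2. After x ≤ 15: [(13,30/11) (15,32/11) (15,233/13) (13,215/13)]
3. After y ≥ 10: [(13,10) (15,10) (15,233/13) (13,215/13)]
4. After y ≤ 19: [(13,10) (15,10) (15,233/13) (13,215/13)]
5. Canonical ring: [(13,10) (15,10) (15,233/13) (13,215/13)]

Clipped polygon: [(13,10) (15,10) (15,233/13) (13,215/13)]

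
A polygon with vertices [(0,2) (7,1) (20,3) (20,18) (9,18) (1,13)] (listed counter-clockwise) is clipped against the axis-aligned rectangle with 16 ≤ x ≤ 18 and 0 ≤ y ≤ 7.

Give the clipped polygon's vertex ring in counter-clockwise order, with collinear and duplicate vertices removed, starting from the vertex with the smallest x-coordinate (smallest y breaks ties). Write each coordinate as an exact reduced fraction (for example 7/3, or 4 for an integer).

1. After x ≥ 16: [(16,31/13) (20,3) (20,18) (16,18)]
2. After x ≤ 18: [(16,31/13) (18,35/13) (18,18) (16,18)]
3. After y ≥ 0: [(16,31/13) (18,35/13) (18,18) (16,18)]
4. After y ≤ 7: [(16,7) (16,31/13) (18,35/13) (18,7)]
5. Canonical ring: [(16,31/13) (18,35/13) (18,7) (16,7)]

Clipped polygon: [(16,31/13) (18,35/13) (18,7) (16,7)]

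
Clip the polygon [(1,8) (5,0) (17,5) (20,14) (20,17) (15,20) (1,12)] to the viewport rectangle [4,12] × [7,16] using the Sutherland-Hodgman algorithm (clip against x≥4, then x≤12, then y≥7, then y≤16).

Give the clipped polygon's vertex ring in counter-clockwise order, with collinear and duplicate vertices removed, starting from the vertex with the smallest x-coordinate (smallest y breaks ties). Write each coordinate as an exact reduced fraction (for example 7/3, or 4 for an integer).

Clipped polygon: [(4,7) (12,7) (12,16) (8,16) (4,96/7)]

1. After x ≥ 4: [(4,2) (5,0) (17,5) (20,14) (20,17) (15,20) (4,96/7)]
2. After x ≤ 12: [(4,2) (5,0) (12,35/12) (12,128/7) (4,96/7)]
3. After y ≥ 7: [(4,7) (12,7) (12,128/7) (4,96/7)]
4. After y ≤ 16: [(4,7) (12,7) (12,16) (8,16) (4,96/7)]
5. Canonical ring: [(4,7) (12,7) (12,16) (8,16) (4,96/7)]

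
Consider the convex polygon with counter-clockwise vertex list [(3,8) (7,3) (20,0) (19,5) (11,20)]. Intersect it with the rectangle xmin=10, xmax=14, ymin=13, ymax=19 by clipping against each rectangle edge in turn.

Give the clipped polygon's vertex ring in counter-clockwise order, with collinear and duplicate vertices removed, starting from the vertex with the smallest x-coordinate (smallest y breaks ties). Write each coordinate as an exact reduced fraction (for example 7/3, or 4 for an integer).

1. After x ≥ 10: [(10,37/2) (10,30/13) (20,0) (19,5) (11,20)]
2. After x ≤ 14: [(10,37/2) (10,30/13) (14,18/13) (14,115/8) (11,20)]
3. After y ≥ 13: [(10,37/2) (10,13) (14,13) (14,115/8) (11,20)]
4. After y ≤ 19: [(31/3,19) (10,37/2) (10,13) (14,13) (14,115/8) (173/15,19)]
5. Canonical ring: [(10,13) (14,13) (14,115/8) (173/15,19) (31/3,19) (10,37/2)]

Clipped polygon: [(10,13) (14,13) (14,115/8) (173/15,19) (31/3,19) (10,37/2)]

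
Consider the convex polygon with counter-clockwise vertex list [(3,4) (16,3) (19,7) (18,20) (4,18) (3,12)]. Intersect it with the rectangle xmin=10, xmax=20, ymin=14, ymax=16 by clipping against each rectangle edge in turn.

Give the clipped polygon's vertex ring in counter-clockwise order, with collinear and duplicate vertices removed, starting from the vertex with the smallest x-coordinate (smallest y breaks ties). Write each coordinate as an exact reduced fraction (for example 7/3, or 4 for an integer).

1. After x ≥ 10: [(10,45/13) (16,3) (19,7) (18,20) (10,132/7)]
2. After x ≤ 20: [(10,45/13) (16,3) (19,7) (18,20) (10,132/7)]
3. After y ≥ 14: [(10,14) (240/13,14) (18,20) (10,132/7)]
4. After y ≤ 16: [(10,16) (10,14) (240/13,14) (238/13,16)]
5. Canonical ring: [(10,14) (240/13,14) (238/13,16) (10,16)]

Clipped polygon: [(10,14) (240/13,14) (238/13,16) (10,16)]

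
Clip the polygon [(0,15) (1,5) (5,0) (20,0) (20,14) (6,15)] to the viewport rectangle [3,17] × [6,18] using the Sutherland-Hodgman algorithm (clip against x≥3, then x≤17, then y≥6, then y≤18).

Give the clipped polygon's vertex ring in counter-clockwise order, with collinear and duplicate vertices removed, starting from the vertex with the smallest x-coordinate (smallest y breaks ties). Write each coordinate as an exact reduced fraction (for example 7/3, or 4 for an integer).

1. After x ≥ 3: [(3,15) (3,5/2) (5,0) (20,0) (20,14) (6,15)]
2. After x ≤ 17: [(3,15) (3,5/2) (5,0) (17,0) (17,199/14) (6,15)]
3. After y ≥ 6: [(3,15) (3,6) (17,6) (17,199/14) (6,15)]
4. After y ≤ 18: [(3,15) (3,6) (17,6) (17,199/14) (6,15)]
5. Canonical ring: [(3,6) (17,6) (17,199/14) (6,15) (3,15)]

Clipped polygon: [(3,6) (17,6) (17,199/14) (6,15) (3,15)]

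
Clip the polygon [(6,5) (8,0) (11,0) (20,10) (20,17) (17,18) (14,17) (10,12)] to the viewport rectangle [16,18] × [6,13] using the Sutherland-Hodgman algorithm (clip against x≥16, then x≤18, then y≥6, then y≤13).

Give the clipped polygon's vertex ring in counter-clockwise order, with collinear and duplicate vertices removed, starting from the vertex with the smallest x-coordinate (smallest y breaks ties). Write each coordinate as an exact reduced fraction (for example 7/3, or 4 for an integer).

1. After x ≥ 16: [(16,50/9) (20,10) (20,17) (17,18) (16,53/3)]
2. After x ≤ 18: [(16,50/9) (18,70/9) (18,53/3) (17,18) (16,53/3)]
3. After y ≥ 6: [(16,6) (82/5,6) (18,70/9) (18,53/3) (17,18) (16,53/3)]
4. After y ≤ 13: [(16,13) (16,6) (82/5,6) (18,70/9) (18,13)]
5. Canonical ring: [(16,6) (82/5,6) (18,70/9) (18,13) (16,13)]

Clipped polygon: [(16,6) (82/5,6) (18,70/9) (18,13) (16,13)]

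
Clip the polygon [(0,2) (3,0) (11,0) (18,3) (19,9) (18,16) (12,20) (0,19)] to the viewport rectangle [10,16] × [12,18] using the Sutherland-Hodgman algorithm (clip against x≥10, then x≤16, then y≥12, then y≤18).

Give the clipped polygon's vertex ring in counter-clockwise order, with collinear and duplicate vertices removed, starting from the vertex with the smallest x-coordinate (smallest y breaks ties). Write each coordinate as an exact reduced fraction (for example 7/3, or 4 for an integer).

Clipped polygon: [(10,12) (16,12) (16,52/3) (15,18) (10,18)]

1. After x ≥ 10: [(10,0) (11,0) (18,3) (19,9) (18,16) (12,20) (10,119/6)]
2. After x ≤ 16: [(10,0) (11,0) (16,15/7) (16,52/3) (12,20) (10,119/6)]
3. After y ≥ 12: [(10,12) (16,12) (16,52/3) (12,20) (10,119/6)]
4. After y ≤ 18: [(10,18) (10,12) (16,12) (16,52/3) (15,18)]
5. Canonical ring: [(10,12) (16,12) (16,52/3) (15,18) (10,18)]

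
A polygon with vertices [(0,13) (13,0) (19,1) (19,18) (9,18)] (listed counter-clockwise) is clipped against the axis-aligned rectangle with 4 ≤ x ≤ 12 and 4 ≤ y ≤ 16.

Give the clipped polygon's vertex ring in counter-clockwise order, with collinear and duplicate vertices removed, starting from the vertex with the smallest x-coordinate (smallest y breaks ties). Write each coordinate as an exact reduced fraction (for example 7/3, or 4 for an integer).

Clipped polygon: [(4,9) (9,4) (12,4) (12,16) (27/5,16) (4,137/9)]

1. After x ≥ 4: [(4,137/9) (4,9) (13,0) (19,1) (19,18) (9,18)]
2. After x ≤ 12: [(4,137/9) (4,9) (12,1) (12,18) (9,18)]
3. After y ≥ 4: [(4,137/9) (4,9) (9,4) (12,4) (12,18) (9,18)]
4. After y ≤ 16: [(27/5,16) (4,137/9) (4,9) (9,4) (12,4) (12,16)]
5. Canonical ring: [(4,9) (9,4) (12,4) (12,16) (27/5,16) (4,137/9)]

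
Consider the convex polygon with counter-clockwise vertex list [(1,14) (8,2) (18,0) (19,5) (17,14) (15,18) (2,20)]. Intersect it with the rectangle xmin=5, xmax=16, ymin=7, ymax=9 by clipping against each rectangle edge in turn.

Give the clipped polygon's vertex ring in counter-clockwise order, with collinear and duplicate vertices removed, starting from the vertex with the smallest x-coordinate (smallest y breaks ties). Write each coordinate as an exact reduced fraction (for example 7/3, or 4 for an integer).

Clipped polygon: [(5,50/7) (61/12,7) (16,7) (16,9) (5,9)]

1. After x ≥ 5: [(5,50/7) (8,2) (18,0) (19,5) (17,14) (15,18) (5,254/13)]
2. After x ≤ 16: [(5,50/7) (8,2) (16,2/5) (16,16) (15,18) (5,254/13)]
3. After y ≥ 7: [(5,50/7) (61/12,7) (16,7) (16,16) (15,18) (5,254/13)]
4. After y ≤ 9: [(5,9) (5,50/7) (61/12,7) (16,7) (16,9)]
5. Canonical ring: [(5,50/7) (61/12,7) (16,7) (16,9) (5,9)]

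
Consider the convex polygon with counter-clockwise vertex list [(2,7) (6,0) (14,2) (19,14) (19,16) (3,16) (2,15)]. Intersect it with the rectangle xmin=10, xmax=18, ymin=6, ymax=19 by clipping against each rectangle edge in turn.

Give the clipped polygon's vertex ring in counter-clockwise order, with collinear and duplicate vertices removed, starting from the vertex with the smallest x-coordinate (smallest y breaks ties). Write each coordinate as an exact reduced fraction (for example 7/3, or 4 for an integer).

Clipped polygon: [(10,6) (47/3,6) (18,58/5) (18,16) (10,16)]

1. After x ≥ 10: [(10,1) (14,2) (19,14) (19,16) (10,16)]
2. After x ≤ 18: [(10,1) (14,2) (18,58/5) (18,16) (10,16)]
3. After y ≥ 6: [(10,6) (47/3,6) (18,58/5) (18,16) (10,16)]
4. After y ≤ 19: [(10,6) (47/3,6) (18,58/5) (18,16) (10,16)]
5. Canonical ring: [(10,6) (47/3,6) (18,58/5) (18,16) (10,16)]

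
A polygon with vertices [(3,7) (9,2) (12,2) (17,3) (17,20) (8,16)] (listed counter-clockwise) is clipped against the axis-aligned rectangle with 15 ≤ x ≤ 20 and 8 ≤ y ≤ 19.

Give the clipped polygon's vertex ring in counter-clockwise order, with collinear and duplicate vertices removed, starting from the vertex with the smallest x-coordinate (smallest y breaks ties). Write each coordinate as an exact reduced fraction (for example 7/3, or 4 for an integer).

Clipped polygon: [(15,8) (17,8) (17,19) (15,19)]

1. After x ≥ 15: [(15,13/5) (17,3) (17,20) (15,172/9)]
2. After x ≤ 20: [(15,13/5) (17,3) (17,20) (15,172/9)]
3. After y ≥ 8: [(15,8) (17,8) (17,20) (15,172/9)]
4. After y ≤ 19: [(15,19) (15,8) (17,8) (17,19)]
5. Canonical ring: [(15,8) (17,8) (17,19) (15,19)]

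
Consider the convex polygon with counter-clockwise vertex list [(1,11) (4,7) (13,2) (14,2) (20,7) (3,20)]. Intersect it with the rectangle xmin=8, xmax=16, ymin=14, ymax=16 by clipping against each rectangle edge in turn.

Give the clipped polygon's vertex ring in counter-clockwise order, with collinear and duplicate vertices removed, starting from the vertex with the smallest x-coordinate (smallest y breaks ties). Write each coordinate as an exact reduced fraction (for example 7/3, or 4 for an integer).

1. After x ≥ 8: [(8,43/9) (13,2) (14,2) (20,7) (8,275/17)]
2. After x ≤ 16: [(8,43/9) (13,2) (14,2) (16,11/3) (16,171/17) (8,275/17)]
3. After y ≥ 14: [(8,14) (141/13,14) (8,275/17)]
4. After y ≤ 16: [(8,16) (8,14) (141/13,14) (107/13,16)]
5. Canonical ring: [(8,14) (141/13,14) (107/13,16) (8,16)]

Clipped polygon: [(8,14) (141/13,14) (107/13,16) (8,16)]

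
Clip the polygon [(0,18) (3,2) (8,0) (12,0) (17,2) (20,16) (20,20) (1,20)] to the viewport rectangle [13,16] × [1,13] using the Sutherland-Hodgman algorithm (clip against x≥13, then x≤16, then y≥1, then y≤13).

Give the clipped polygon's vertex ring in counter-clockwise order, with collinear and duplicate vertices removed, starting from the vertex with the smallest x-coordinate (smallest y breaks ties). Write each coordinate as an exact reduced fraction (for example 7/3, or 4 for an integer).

1. After x ≥ 13: [(13,2/5) (17,2) (20,16) (20,20) (13,20)]
2. After x ≤ 16: [(13,2/5) (16,8/5) (16,20) (13,20)]
3. After y ≥ 1: [(13,1) (29/2,1) (16,8/5) (16,20) (13,20)]
4. After y ≤ 13: [(13,13) (13,1) (29/2,1) (16,8/5) (16,13)]
5. Canonical ring: [(13,1) (29/2,1) (16,8/5) (16,13) (13,13)]

Clipped polygon: [(13,1) (29/2,1) (16,8/5) (16,13) (13,13)]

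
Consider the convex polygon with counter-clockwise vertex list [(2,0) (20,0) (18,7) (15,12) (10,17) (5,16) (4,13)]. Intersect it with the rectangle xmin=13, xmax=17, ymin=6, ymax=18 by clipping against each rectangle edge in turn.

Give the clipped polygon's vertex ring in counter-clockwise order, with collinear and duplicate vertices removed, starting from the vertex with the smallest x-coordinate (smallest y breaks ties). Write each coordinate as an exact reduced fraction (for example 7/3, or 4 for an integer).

1. After x ≥ 13: [(13,0) (20,0) (18,7) (15,12) (13,14)]
2. After x ≤ 17: [(13,0) (17,0) (17,26/3) (15,12) (13,14)]
3. After y ≥ 6: [(13,6) (17,6) (17,26/3) (15,12) (13,14)]
4. After y ≤ 18: [(13,6) (17,6) (17,26/3) (15,12) (13,14)]
5. Canonical ring: [(13,6) (17,6) (17,26/3) (15,12) (13,14)]

Clipped polygon: [(13,6) (17,6) (17,26/3) (15,12) (13,14)]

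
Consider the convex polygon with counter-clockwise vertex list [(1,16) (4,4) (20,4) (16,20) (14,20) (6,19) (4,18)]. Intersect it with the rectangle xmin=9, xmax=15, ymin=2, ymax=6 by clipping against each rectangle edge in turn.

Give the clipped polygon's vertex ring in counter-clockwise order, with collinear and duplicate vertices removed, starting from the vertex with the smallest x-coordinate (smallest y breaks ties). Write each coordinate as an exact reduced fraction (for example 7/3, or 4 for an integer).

Clipped polygon: [(9,4) (15,4) (15,6) (9,6)]

1. After x ≥ 9: [(9,4) (20,4) (16,20) (14,20) (9,155/8)]
2. After x ≤ 15: [(9,4) (15,4) (15,20) (14,20) (9,155/8)]
3. After y ≥ 2: [(9,4) (15,4) (15,20) (14,20) (9,155/8)]
4. After y ≤ 6: [(9,6) (9,4) (15,4) (15,6)]
5. Canonical ring: [(9,4) (15,4) (15,6) (9,6)]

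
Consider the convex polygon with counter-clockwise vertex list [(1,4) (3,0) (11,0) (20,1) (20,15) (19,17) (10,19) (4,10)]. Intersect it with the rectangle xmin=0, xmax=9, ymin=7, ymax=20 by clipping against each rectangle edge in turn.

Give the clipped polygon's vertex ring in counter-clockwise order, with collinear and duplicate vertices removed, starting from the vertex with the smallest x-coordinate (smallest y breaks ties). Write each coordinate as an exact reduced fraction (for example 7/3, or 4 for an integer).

Clipped polygon: [(5/2,7) (9,7) (9,35/2) (4,10)]

1. After x ≥ 0: [(1,4) (3,0) (11,0) (20,1) (20,15) (19,17) (10,19) (4,10)]
2. After x ≤ 9: [(1,4) (3,0) (9,0) (9,35/2) (4,10)]
3. After y ≥ 7: [(5/2,7) (9,7) (9,35/2) (4,10)]
4. After y ≤ 20: [(5/2,7) (9,7) (9,35/2) (4,10)]
5. Canonical ring: [(5/2,7) (9,7) (9,35/2) (4,10)]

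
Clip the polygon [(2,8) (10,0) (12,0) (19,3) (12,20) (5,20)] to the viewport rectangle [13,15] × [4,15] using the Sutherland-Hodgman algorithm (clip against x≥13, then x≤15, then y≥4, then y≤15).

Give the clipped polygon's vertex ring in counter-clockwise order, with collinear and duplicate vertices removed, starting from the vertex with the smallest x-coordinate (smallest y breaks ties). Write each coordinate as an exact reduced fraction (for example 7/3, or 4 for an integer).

Clipped polygon: [(13,4) (15,4) (15,89/7) (239/17,15) (13,15)]

1. After x ≥ 13: [(13,3/7) (19,3) (13,123/7)]
2. After x ≤ 15: [(13,3/7) (15,9/7) (15,89/7) (13,123/7)]
3. After y ≥ 4: [(13,4) (15,4) (15,89/7) (13,123/7)]
4. After y ≤ 15: [(13,15) (13,4) (15,4) (15,89/7) (239/17,15)]
5. Canonical ring: [(13,4) (15,4) (15,89/7) (239/17,15) (13,15)]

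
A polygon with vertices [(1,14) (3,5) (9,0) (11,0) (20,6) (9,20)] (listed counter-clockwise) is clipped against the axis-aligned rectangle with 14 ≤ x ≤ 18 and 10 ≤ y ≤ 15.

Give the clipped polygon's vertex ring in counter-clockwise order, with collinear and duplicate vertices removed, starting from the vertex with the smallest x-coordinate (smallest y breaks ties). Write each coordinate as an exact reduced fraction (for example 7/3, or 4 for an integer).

Clipped polygon: [(14,10) (118/7,10) (14,150/11)]

1. After x ≥ 14: [(14,2) (20,6) (14,150/11)]
2. After x ≤ 18: [(14,2) (18,14/3) (18,94/11) (14,150/11)]
3. After y ≥ 10: [(14,10) (118/7,10) (14,150/11)]
4. After y ≤ 15: [(14,10) (118/7,10) (14,150/11)]
5. Canonical ring: [(14,10) (118/7,10) (14,150/11)]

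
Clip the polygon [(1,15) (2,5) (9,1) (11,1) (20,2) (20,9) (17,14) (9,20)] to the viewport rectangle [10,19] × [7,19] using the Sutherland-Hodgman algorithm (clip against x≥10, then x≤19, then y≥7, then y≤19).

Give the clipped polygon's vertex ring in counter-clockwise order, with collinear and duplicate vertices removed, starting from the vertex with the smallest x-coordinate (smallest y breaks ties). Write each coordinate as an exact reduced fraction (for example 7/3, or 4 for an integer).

1. After x ≥ 10: [(10,1) (11,1) (20,2) (20,9) (17,14) (10,77/4)]
2. After x ≤ 19: [(10,1) (11,1) (19,17/9) (19,32/3) (17,14) (10,77/4)]
3. After y ≥ 7: [(10,7) (19,7) (19,32/3) (17,14) (10,77/4)]
4. After y ≤ 19: [(10,19) (10,7) (19,7) (19,32/3) (17,14) (31/3,19)]
5. Canonical ring: [(10,7) (19,7) (19,32/3) (17,14) (31/3,19) (10,19)]

Clipped polygon: [(10,7) (19,7) (19,32/3) (17,14) (31/3,19) (10,19)]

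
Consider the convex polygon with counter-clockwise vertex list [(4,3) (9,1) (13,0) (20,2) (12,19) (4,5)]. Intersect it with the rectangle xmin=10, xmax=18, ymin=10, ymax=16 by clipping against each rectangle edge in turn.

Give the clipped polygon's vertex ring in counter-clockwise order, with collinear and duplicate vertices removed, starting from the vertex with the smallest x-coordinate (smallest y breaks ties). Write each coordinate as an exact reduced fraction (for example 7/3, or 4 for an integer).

1. After x ≥ 10: [(10,3/4) (13,0) (20,2) (12,19) (10,31/2)]
2. After x ≤ 18: [(10,3/4) (13,0) (18,10/7) (18,25/4) (12,19) (10,31/2)]
3. After y ≥ 10: [(10,10) (276/17,10) (12,19) (10,31/2)]
4. After y ≤ 16: [(10,10) (276/17,10) (228/17,16) (72/7,16) (10,31/2)]
5. Canonical ring: [(10,10) (276/17,10) (228/17,16) (72/7,16) (10,31/2)]

Clipped polygon: [(10,10) (276/17,10) (228/17,16) (72/7,16) (10,31/2)]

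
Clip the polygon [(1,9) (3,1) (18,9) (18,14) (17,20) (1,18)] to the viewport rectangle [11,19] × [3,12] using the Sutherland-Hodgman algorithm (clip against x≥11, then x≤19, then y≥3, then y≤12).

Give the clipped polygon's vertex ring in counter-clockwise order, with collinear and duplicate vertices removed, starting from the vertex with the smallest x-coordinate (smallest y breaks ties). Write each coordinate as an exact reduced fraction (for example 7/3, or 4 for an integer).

1. After x ≥ 11: [(11,79/15) (18,9) (18,14) (17,20) (11,77/4)]
2. After x ≤ 19: [(11,79/15) (18,9) (18,14) (17,20) (11,77/4)]
3. After y ≥ 3: [(11,79/15) (18,9) (18,14) (17,20) (11,77/4)]
4. After y ≤ 12: [(11,12) (11,79/15) (18,9) (18,12)]
5. Canonical ring: [(11,79/15) (18,9) (18,12) (11,12)]

Clipped polygon: [(11,79/15) (18,9) (18,12) (11,12)]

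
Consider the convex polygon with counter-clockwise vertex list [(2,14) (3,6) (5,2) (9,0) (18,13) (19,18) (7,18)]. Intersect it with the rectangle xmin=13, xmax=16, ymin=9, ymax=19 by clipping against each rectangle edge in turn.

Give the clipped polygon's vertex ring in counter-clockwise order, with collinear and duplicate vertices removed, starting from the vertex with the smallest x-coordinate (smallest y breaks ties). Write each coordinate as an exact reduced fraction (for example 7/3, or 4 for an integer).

Clipped polygon: [(13,9) (198/13,9) (16,91/9) (16,18) (13,18)]

1. After x ≥ 13: [(13,52/9) (18,13) (19,18) (13,18)]
2. After x ≤ 16: [(13,52/9) (16,91/9) (16,18) (13,18)]
3. After y ≥ 9: [(13,9) (198/13,9) (16,91/9) (16,18) (13,18)]
4. After y ≤ 19: [(13,9) (198/13,9) (16,91/9) (16,18) (13,18)]
5. Canonical ring: [(13,9) (198/13,9) (16,91/9) (16,18) (13,18)]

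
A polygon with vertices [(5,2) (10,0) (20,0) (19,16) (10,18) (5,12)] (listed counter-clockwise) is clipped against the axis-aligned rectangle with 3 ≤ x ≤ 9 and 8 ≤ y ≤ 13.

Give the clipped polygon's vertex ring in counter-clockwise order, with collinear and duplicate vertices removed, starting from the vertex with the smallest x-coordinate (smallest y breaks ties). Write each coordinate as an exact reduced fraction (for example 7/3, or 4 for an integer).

1. After x ≥ 3: [(5,2) (10,0) (20,0) (19,16) (10,18) (5,12)]
2. After x ≤ 9: [(5,2) (9,2/5) (9,84/5) (5,12)]
3. After y ≥ 8: [(5,8) (9,8) (9,84/5) (5,12)]
4. After y ≤ 13: [(5,8) (9,8) (9,13) (35/6,13) (5,12)]
5. Canonical ring: [(5,8) (9,8) (9,13) (35/6,13) (5,12)]

Clipped polygon: [(5,8) (9,8) (9,13) (35/6,13) (5,12)]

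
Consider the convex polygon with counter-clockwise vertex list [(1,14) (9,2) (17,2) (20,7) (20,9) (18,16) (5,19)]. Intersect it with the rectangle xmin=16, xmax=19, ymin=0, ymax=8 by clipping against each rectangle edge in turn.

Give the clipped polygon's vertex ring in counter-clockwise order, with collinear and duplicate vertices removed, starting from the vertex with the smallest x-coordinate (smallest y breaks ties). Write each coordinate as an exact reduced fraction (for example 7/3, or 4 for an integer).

Clipped polygon: [(16,2) (17,2) (19,16/3) (19,8) (16,8)]

1. After x ≥ 16: [(16,2) (17,2) (20,7) (20,9) (18,16) (16,214/13)]
2. After x ≤ 19: [(16,2) (17,2) (19,16/3) (19,25/2) (18,16) (16,214/13)]
3. After y ≥ 0: [(16,2) (17,2) (19,16/3) (19,25/2) (18,16) (16,214/13)]
4. After y ≤ 8: [(16,8) (16,2) (17,2) (19,16/3) (19,8)]
5. Canonical ring: [(16,2) (17,2) (19,16/3) (19,8) (16,8)]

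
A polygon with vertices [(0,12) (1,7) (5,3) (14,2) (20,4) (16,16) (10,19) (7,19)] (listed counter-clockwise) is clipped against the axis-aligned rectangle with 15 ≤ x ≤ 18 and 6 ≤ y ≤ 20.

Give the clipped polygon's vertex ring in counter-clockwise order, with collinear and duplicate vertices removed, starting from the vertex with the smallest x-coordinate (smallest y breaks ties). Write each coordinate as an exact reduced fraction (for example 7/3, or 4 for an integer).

1. After x ≥ 15: [(15,7/3) (20,4) (16,16) (15,33/2)]
2. After x ≤ 18: [(15,7/3) (18,10/3) (18,10) (16,16) (15,33/2)]
3. After y ≥ 6: [(15,6) (18,6) (18,10) (16,16) (15,33/2)]
4. After y ≤ 20: [(15,6) (18,6) (18,10) (16,16) (15,33/2)]
5. Canonical ring: [(15,6) (18,6) (18,10) (16,16) (15,33/2)]

Clipped polygon: [(15,6) (18,6) (18,10) (16,16) (15,33/2)]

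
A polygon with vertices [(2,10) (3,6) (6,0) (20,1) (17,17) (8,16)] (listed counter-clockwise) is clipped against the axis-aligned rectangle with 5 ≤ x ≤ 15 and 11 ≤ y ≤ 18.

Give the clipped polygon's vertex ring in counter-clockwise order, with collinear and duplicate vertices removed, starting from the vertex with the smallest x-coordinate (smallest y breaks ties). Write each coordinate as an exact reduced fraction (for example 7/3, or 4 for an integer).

1. After x ≥ 5: [(5,13) (5,2) (6,0) (20,1) (17,17) (8,16)]
2. After x ≤ 15: [(5,13) (5,2) (6,0) (15,9/14) (15,151/9) (8,16)]
3. After y ≥ 11: [(5,13) (5,11) (15,11) (15,151/9) (8,16)]
4. After y ≤ 18: [(5,13) (5,11) (15,11) (15,151/9) (8,16)]
5. Canonical ring: [(5,11) (15,11) (15,151/9) (8,16) (5,13)]

Clipped polygon: [(5,11) (15,11) (15,151/9) (8,16) (5,13)]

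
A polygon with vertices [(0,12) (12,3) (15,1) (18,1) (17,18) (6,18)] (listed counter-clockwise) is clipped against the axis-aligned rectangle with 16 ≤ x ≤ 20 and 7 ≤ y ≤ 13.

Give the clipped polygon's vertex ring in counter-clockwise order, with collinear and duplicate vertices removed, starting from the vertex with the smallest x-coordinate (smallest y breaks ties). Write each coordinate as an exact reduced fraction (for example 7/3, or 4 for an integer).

1. After x ≥ 16: [(16,1) (18,1) (17,18) (16,18)]
2. After x ≤ 20: [(16,1) (18,1) (17,18) (16,18)]
3. After y ≥ 7: [(16,7) (300/17,7) (17,18) (16,18)]
4. After y ≤ 13: [(16,13) (16,7) (300/17,7) (294/17,13)]
5. Canonical ring: [(16,7) (300/17,7) (294/17,13) (16,13)]

Clipped polygon: [(16,7) (300/17,7) (294/17,13) (16,13)]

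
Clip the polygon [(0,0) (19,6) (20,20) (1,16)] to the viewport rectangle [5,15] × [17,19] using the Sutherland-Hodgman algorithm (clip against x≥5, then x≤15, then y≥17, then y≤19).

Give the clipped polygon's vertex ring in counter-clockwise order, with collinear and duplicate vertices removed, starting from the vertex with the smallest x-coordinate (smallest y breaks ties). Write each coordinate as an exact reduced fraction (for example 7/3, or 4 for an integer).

1. After x ≥ 5: [(5,30/19) (19,6) (20,20) (5,320/19)]
2. After x ≤ 15: [(5,30/19) (15,90/19) (15,360/19) (5,320/19)]
3. After y ≥ 17: [(15,17) (15,360/19) (23/4,17)]
4. After y ≤ 19: [(15,17) (15,360/19) (23/4,17)]
5. Canonical ring: [(23/4,17) (15,17) (15,360/19)]

Clipped polygon: [(23/4,17) (15,17) (15,360/19)]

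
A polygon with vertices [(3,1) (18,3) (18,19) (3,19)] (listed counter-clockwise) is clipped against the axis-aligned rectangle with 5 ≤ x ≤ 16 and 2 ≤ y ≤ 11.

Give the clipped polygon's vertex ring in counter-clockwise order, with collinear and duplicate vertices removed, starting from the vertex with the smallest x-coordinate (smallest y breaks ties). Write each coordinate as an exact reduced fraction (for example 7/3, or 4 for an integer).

Clipped polygon: [(5,2) (21/2,2) (16,41/15) (16,11) (5,11)]

1. After x ≥ 5: [(5,19/15) (18,3) (18,19) (5,19)]
2. After x ≤ 16: [(5,19/15) (16,41/15) (16,19) (5,19)]
3. After y ≥ 2: [(5,2) (21/2,2) (16,41/15) (16,19) (5,19)]
4. After y ≤ 11: [(5,11) (5,2) (21/2,2) (16,41/15) (16,11)]
5. Canonical ring: [(5,2) (21/2,2) (16,41/15) (16,11) (5,11)]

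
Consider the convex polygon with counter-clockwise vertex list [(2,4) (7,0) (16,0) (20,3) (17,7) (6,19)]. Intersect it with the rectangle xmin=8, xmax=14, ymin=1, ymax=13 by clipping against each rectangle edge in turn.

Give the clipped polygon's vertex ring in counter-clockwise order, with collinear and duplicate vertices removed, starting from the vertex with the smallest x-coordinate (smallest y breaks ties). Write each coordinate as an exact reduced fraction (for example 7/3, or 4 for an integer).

Clipped polygon: [(8,1) (14,1) (14,113/11) (23/2,13) (8,13)]

1. After x ≥ 8: [(8,0) (16,0) (20,3) (17,7) (8,185/11)]
2. After x ≤ 14: [(8,0) (14,0) (14,113/11) (8,185/11)]
3. After y ≥ 1: [(8,1) (14,1) (14,113/11) (8,185/11)]
4. After y ≤ 13: [(8,13) (8,1) (14,1) (14,113/11) (23/2,13)]
5. Canonical ring: [(8,1) (14,1) (14,113/11) (23/2,13) (8,13)]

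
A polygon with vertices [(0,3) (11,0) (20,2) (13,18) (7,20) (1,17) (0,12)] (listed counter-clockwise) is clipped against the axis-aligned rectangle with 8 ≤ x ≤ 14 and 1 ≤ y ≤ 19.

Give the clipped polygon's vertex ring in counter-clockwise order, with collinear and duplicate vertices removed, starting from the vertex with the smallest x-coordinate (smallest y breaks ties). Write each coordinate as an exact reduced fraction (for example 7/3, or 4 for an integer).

Clipped polygon: [(8,1) (14,1) (14,110/7) (13,18) (10,19) (8,19)]

1. After x ≥ 8: [(8,9/11) (11,0) (20,2) (13,18) (8,59/3)]
2. After x ≤ 14: [(8,9/11) (11,0) (14,2/3) (14,110/7) (13,18) (8,59/3)]
3. After y ≥ 1: [(8,1) (14,1) (14,110/7) (13,18) (8,59/3)]
4. After y ≤ 19: [(8,19) (8,1) (14,1) (14,110/7) (13,18) (10,19)]
5. Canonical ring: [(8,1) (14,1) (14,110/7) (13,18) (10,19) (8,19)]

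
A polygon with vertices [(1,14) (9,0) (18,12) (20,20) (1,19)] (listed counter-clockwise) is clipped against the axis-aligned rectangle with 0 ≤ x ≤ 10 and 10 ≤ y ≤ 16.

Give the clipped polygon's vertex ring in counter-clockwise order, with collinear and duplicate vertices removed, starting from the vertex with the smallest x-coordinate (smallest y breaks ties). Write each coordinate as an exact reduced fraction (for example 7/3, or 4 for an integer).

Clipped polygon: [(1,14) (23/7,10) (10,10) (10,16) (1,16)]

1. After x ≥ 0: [(1,14) (9,0) (18,12) (20,20) (1,19)]
2. After x ≤ 10: [(1,14) (9,0) (10,4/3) (10,370/19) (1,19)]
3. After y ≥ 10: [(1,14) (23/7,10) (10,10) (10,370/19) (1,19)]
4. After y ≤ 16: [(1,16) (1,14) (23/7,10) (10,10) (10,16)]
5. Canonical ring: [(1,14) (23/7,10) (10,10) (10,16) (1,16)]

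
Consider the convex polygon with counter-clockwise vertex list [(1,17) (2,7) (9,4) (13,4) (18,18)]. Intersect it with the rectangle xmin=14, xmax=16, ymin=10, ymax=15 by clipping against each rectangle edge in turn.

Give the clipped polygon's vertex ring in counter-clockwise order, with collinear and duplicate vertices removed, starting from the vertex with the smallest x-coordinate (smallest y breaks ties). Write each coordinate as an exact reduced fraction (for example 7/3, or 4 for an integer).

Clipped polygon: [(14,10) (106/7,10) (16,62/5) (16,15) (14,15)]

1. After x ≥ 14: [(14,302/17) (14,34/5) (18,18)]
2. After x ≤ 16: [(16,304/17) (14,302/17) (14,34/5) (16,62/5)]
3. After y ≥ 10: [(16,304/17) (14,302/17) (14,10) (106/7,10) (16,62/5)]
4. After y ≤ 15: [(16,15) (14,15) (14,10) (106/7,10) (16,62/5)]
5. Canonical ring: [(14,10) (106/7,10) (16,62/5) (16,15) (14,15)]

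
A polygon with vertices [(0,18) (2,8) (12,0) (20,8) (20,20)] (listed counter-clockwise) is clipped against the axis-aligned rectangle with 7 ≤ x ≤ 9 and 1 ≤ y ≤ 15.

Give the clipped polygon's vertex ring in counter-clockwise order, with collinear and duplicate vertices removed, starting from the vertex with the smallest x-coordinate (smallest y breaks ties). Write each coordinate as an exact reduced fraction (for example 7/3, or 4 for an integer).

Clipped polygon: [(7,4) (9,12/5) (9,15) (7,15)]

1. After x ≥ 7: [(7,187/10) (7,4) (12,0) (20,8) (20,20)]
2. After x ≤ 9: [(9,189/10) (7,187/10) (7,4) (9,12/5)]
3. After y ≥ 1: [(9,189/10) (7,187/10) (7,4) (9,12/5)]
4. After y ≤ 15: [(9,15) (7,15) (7,4) (9,12/5)]
5. Canonical ring: [(7,4) (9,12/5) (9,15) (7,15)]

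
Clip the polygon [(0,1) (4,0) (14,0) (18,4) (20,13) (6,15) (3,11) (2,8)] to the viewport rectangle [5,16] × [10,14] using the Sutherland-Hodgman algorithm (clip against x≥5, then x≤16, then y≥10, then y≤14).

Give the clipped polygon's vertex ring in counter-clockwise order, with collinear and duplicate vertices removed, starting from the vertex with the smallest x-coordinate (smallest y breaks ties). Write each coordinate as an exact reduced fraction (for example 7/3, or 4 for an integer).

Clipped polygon: [(5,10) (16,10) (16,95/7) (13,14) (21/4,14) (5,41/3)]

1. After x ≥ 5: [(5,0) (14,0) (18,4) (20,13) (6,15) (5,41/3)]
2. After x ≤ 16: [(5,0) (14,0) (16,2) (16,95/7) (6,15) (5,41/3)]
3. After y ≥ 10: [(5,10) (16,10) (16,95/7) (6,15) (5,41/3)]
4. After y ≤ 14: [(5,10) (16,10) (16,95/7) (13,14) (21/4,14) (5,41/3)]
5. Canonical ring: [(5,10) (16,10) (16,95/7) (13,14) (21/4,14) (5,41/3)]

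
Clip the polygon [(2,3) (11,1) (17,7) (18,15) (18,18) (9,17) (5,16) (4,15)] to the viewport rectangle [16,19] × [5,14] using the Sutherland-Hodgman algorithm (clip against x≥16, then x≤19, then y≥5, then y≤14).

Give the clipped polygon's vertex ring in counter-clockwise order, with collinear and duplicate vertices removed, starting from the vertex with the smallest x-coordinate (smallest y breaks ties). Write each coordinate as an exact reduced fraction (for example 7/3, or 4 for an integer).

Clipped polygon: [(16,6) (17,7) (143/8,14) (16,14)]

1. After x ≥ 16: [(16,6) (17,7) (18,15) (18,18) (16,160/9)]
2. After x ≤ 19: [(16,6) (17,7) (18,15) (18,18) (16,160/9)]
3. After y ≥ 5: [(16,6) (17,7) (18,15) (18,18) (16,160/9)]
4. After y ≤ 14: [(16,14) (16,6) (17,7) (143/8,14)]
5. Canonical ring: [(16,6) (17,7) (143/8,14) (16,14)]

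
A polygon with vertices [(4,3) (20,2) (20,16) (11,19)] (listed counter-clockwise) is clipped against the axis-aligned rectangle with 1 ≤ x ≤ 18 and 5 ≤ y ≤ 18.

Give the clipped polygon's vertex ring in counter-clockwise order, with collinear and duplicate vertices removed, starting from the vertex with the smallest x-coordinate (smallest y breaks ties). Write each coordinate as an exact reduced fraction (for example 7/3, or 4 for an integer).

1. After x ≥ 1: [(4,3) (20,2) (20,16) (11,19)]
2. After x ≤ 18: [(4,3) (18,17/8) (18,50/3) (11,19)]
3. After y ≥ 5: [(39/8,5) (18,5) (18,50/3) (11,19)]
4. After y ≤ 18: [(169/16,18) (39/8,5) (18,5) (18,50/3) (14,18)]
5. Canonical ring: [(39/8,5) (18,5) (18,50/3) (14,18) (169/16,18)]

Clipped polygon: [(39/8,5) (18,5) (18,50/3) (14,18) (169/16,18)]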